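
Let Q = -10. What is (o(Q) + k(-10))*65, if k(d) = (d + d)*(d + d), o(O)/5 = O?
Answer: 22750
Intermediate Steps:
o(O) = 5*O
k(d) = 4*d² (k(d) = (2*d)*(2*d) = 4*d²)
(o(Q) + k(-10))*65 = (5*(-10) + 4*(-10)²)*65 = (-50 + 4*100)*65 = (-50 + 400)*65 = 350*65 = 22750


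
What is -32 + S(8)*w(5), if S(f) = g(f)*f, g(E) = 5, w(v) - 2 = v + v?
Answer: 448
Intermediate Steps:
w(v) = 2 + 2*v (w(v) = 2 + (v + v) = 2 + 2*v)
S(f) = 5*f
-32 + S(8)*w(5) = -32 + (5*8)*(2 + 2*5) = -32 + 40*(2 + 10) = -32 + 40*12 = -32 + 480 = 448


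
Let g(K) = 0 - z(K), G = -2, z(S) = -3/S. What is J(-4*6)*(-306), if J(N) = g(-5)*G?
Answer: -1836/5 ≈ -367.20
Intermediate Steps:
g(K) = 3/K (g(K) = 0 - (-3)/K = 0 + 3/K = 3/K)
J(N) = 6/5 (J(N) = (3/(-5))*(-2) = (3*(-⅕))*(-2) = -⅗*(-2) = 6/5)
J(-4*6)*(-306) = (6/5)*(-306) = -1836/5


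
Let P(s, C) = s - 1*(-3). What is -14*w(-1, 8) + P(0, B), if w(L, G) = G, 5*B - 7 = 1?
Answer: -109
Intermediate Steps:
B = 8/5 (B = 7/5 + (⅕)*1 = 7/5 + ⅕ = 8/5 ≈ 1.6000)
P(s, C) = 3 + s (P(s, C) = s + 3 = 3 + s)
-14*w(-1, 8) + P(0, B) = -14*8 + (3 + 0) = -112 + 3 = -109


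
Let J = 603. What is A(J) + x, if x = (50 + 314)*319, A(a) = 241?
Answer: 116357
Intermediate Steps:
x = 116116 (x = 364*319 = 116116)
A(J) + x = 241 + 116116 = 116357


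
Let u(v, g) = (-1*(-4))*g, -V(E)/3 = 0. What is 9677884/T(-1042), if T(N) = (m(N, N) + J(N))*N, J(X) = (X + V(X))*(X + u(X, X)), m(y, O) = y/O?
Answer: -4838942/2828415741 ≈ -0.0017108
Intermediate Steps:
V(E) = 0 (V(E) = -3*0 = 0)
u(v, g) = 4*g
J(X) = 5*X² (J(X) = (X + 0)*(X + 4*X) = X*(5*X) = 5*X²)
T(N) = N*(1 + 5*N²) (T(N) = (N/N + 5*N²)*N = (1 + 5*N²)*N = N*(1 + 5*N²))
9677884/T(-1042) = 9677884/(-1042 + 5*(-1042)³) = 9677884/(-1042 + 5*(-1131366088)) = 9677884/(-1042 - 5656830440) = 9677884/(-5656831482) = 9677884*(-1/5656831482) = -4838942/2828415741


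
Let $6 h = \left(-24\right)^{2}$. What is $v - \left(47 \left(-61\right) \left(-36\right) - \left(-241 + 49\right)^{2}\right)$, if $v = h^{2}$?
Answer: $-57132$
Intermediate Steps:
$h = 96$ ($h = \frac{\left(-24\right)^{2}}{6} = \frac{1}{6} \cdot 576 = 96$)
$v = 9216$ ($v = 96^{2} = 9216$)
$v - \left(47 \left(-61\right) \left(-36\right) - \left(-241 + 49\right)^{2}\right) = 9216 - \left(47 \left(-61\right) \left(-36\right) - \left(-241 + 49\right)^{2}\right) = 9216 - \left(\left(-2867\right) \left(-36\right) - \left(-192\right)^{2}\right) = 9216 - \left(103212 - 36864\right) = 9216 - 66348 = -57132$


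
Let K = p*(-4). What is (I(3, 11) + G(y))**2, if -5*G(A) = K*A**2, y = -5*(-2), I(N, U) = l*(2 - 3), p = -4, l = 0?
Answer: 102400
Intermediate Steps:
I(N, U) = 0 (I(N, U) = 0*(2 - 3) = 0*(-1) = 0)
K = 16 (K = -4*(-4) = 16)
y = 10
G(A) = -16*A**2/5
(I(3, 11) + G(y))**2 = (0 - 16/5*10**2)**2 = (0 - 16/5*100)**2 = (0 - 320)**2 = (-320)**2 = 102400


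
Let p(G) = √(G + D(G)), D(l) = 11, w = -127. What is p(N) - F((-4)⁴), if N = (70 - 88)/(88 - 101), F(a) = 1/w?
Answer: 1/127 + √2093/13 ≈ 3.5271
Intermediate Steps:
F(a) = -1/127 (F(a) = 1/(-127) = -1/127)
N = 18/13 (N = -18/(-13) = -18*(-1/13) = 18/13 ≈ 1.3846)
p(G) = √(11 + G) (p(G) = √(G + 11) = √(11 + G))
p(N) - F((-4)⁴) = √(11 + 18/13) - 1*(-1/127) = √(161/13) + 1/127 = √2093/13 + 1/127 = 1/127 + √2093/13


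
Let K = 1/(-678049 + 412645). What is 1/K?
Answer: -265404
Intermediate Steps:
K = -1/265404 (K = 1/(-265404) = -1/265404 ≈ -3.7678e-6)
1/K = 1/(-1/265404) = -265404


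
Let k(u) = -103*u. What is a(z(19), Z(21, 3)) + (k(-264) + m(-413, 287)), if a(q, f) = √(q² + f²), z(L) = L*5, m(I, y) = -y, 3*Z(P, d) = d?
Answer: 26905 + √9026 ≈ 27000.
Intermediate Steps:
Z(P, d) = d/3
z(L) = 5*L
a(q, f) = √(f² + q²)
a(z(19), Z(21, 3)) + (k(-264) + m(-413, 287)) = √(((⅓)*3)² + (5*19)²) + (-103*(-264) - 1*287) = √(1² + 95²) + (27192 - 287) = √(1 + 9025) + 26905 = √9026 + 26905 = 26905 + √9026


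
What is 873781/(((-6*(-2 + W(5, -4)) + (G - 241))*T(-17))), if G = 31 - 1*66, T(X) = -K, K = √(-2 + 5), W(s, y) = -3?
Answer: 873781*√3/738 ≈ 2050.7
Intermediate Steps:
K = √3 ≈ 1.7320
T(X) = -√3
G = -35 (G = 31 - 66 = -35)
873781/(((-6*(-2 + W(5, -4)) + (G - 241))*T(-17))) = 873781/(((-6*(-2 - 3) + (-35 - 241))*(-√3))) = 873781/(((-6*(-5) - 276)*(-√3))) = 873781/(((30 - 276)*(-√3))) = 873781/((-(-246)*√3)) = 873781/((246*√3)) = 873781*(√3/738) = 873781*√3/738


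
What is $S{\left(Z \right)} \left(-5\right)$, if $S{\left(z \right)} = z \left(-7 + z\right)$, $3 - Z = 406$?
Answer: $-826150$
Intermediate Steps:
$Z = -403$ ($Z = 3 - 406 = -403$)
$S{\left(Z \right)} \left(-5\right) = - 403 \left(-7 - 403\right) \left(-5\right) = \left(-403\right) \left(-410\right) \left(-5\right) = 165230 \left(-5\right) = -826150$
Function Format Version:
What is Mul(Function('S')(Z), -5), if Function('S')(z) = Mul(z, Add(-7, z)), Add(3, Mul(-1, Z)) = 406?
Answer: -826150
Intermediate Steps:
Z = -403 (Z = Add(3, Mul(-1, 406)) = Add(3, -406) = -403)
Mul(Function('S')(Z), -5) = Mul(Mul(-403, Add(-7, -403)), -5) = Mul(Mul(-403, -410), -5) = Mul(165230, -5) = -826150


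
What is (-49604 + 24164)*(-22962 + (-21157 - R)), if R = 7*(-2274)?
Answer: 717433440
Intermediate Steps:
R = -15918
(-49604 + 24164)*(-22962 + (-21157 - R)) = (-49604 + 24164)*(-22962 + (-21157 - 1*(-15918))) = -25440*(-22962 + (-21157 + 15918)) = -25440*(-22962 - 5239) = -25440*(-28201) = 717433440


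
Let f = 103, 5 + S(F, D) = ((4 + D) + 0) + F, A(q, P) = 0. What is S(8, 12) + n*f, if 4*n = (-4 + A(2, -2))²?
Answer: 431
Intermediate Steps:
S(F, D) = -1 + D + F (S(F, D) = -5 + (((4 + D) + 0) + F) = -5 + ((4 + D) + F) = -5 + (4 + D + F) = -1 + D + F)
n = 4 (n = (-4 + 0)²/4 = (¼)*(-4)² = (¼)*16 = 4)
S(8, 12) + n*f = (-1 + 12 + 8) + 4*103 = 19 + 412 = 431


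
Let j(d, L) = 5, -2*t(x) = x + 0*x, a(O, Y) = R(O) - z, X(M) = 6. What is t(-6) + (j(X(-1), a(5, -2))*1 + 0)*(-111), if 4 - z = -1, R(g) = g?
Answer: -552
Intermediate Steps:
z = 5 (z = 4 - 1*(-1) = 4 + 1 = 5)
a(O, Y) = -5 + O (a(O, Y) = O - 1*5 = O - 5 = -5 + O)
t(x) = -x/2 (t(x) = -(x + 0*x)/2 = -(x + 0)/2 = -x/2)
t(-6) + (j(X(-1), a(5, -2))*1 + 0)*(-111) = -½*(-6) + (5*1 + 0)*(-111) = 3 + (5 + 0)*(-111) = 3 + 5*(-111) = 3 - 555 = -552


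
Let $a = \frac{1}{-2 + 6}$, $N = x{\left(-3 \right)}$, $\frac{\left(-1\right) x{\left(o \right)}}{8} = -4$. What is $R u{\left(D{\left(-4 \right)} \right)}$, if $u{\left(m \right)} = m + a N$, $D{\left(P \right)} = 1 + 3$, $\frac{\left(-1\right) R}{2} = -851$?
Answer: $20424$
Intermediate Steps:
$x{\left(o \right)} = 32$ ($x{\left(o \right)} = \left(-8\right) \left(-4\right) = 32$)
$N = 32$
$a = \frac{1}{4} \approx 0.25$
$R = 1702$ ($R = \left(-2\right) \left(-851\right) = 1702$)
$D{\left(P \right)} = 4$
$u{\left(m \right)} = 8 + m$ ($u{\left(m \right)} = m + \frac{1}{4} \cdot 32 = m + 8 = 8 + m$)
$R u{\left(D{\left(-4 \right)} \right)} = 1702 \left(8 + 4\right) = 1702 \cdot 12 = 20424$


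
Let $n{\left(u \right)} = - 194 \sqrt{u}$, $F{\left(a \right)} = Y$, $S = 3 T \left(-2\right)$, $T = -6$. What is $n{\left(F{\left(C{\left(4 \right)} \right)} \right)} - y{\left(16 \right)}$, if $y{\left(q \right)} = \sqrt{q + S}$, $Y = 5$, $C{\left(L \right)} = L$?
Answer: $- 194 \sqrt{5} - 2 \sqrt{13} \approx -441.01$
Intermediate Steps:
$S = 36$ ($S = 3 \left(-6\right) \left(-2\right) = \left(-18\right) \left(-2\right) = 36$)
$F{\left(a \right)} = 5$
$y{\left(q \right)} = \sqrt{36 + q}$ ($y{\left(q \right)} = \sqrt{q + 36} = \sqrt{36 + q}$)
$n{\left(F{\left(C{\left(4 \right)} \right)} \right)} - y{\left(16 \right)} = - 194 \sqrt{5} - \sqrt{36 + 16} = - 194 \sqrt{5} - \sqrt{52} = - 194 \sqrt{5} - 2 \sqrt{13}$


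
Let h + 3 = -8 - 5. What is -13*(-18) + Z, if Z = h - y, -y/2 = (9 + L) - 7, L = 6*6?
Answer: 294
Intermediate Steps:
L = 36
h = -16 (h = -3 + (-8 - 5) = -3 - 13 = -16)
y = -76 (y = -2*((9 + 36) - 7) = -2*(45 - 7) = -2*38 = -76)
Z = 60 (Z = -16 - 1*(-76) = -16 + 76 = 60)
-13*(-18) + Z = -13*(-18) + 60 = 234 + 60 = 294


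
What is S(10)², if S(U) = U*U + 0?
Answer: 10000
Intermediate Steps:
S(U) = U² (S(U) = U² + 0 = U²)
S(10)² = (10²)² = 100² = 10000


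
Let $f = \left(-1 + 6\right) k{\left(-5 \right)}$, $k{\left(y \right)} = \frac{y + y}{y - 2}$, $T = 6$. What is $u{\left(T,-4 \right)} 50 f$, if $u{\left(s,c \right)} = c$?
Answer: $- \frac{10000}{7} \approx -1428.6$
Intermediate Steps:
$k{\left(y \right)} = \frac{2 y}{-2 + y}$
$f = \frac{50}{7}$ ($f = \left(-1 + 6\right) 2 \left(-5\right) \frac{1}{-2 - 5} = 5 \cdot 2 \left(-5\right) \frac{1}{-7} = 5 \cdot 2 \left(-5\right) \left(- \frac{1}{7}\right) = 5 \cdot \frac{10}{7} = \frac{50}{7} \approx 7.1429$)
$u{\left(T,-4 \right)} 50 f = \left(-4\right) 50 \cdot \frac{50}{7} = \left(-200\right) \frac{50}{7} = - \frac{10000}{7}$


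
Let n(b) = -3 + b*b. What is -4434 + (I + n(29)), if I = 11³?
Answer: -2265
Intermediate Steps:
I = 1331
n(b) = -3 + b²
-4434 + (I + n(29)) = -4434 + (1331 + (-3 + 29²)) = -4434 + (1331 + (-3 + 841)) = -4434 + (1331 + 838) = -4434 + 2169 = -2265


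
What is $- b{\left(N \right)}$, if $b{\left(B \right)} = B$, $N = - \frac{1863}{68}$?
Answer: $\frac{1863}{68} \approx 27.397$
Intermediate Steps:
$N = - \frac{1863}{68}$ ($N = \left(-1863\right) \frac{1}{68} = - \frac{1863}{68} \approx -27.397$)
$- b{\left(N \right)} = \left(-1\right) \left(- \frac{1863}{68}\right) = \frac{1863}{68}$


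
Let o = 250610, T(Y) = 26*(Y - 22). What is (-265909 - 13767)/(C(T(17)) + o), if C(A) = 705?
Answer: -279676/251315 ≈ -1.1129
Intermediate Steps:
T(Y) = -572 + 26*Y (T(Y) = 26*(-22 + Y) = -572 + 26*Y)
(-265909 - 13767)/(C(T(17)) + o) = (-265909 - 13767)/(705 + 250610) = -279676/251315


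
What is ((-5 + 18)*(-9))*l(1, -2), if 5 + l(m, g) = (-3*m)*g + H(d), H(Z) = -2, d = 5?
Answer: 117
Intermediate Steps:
l(m, g) = -7 - 3*g*m (l(m, g) = -5 + ((-3*m)*g - 2) = -5 + (-3*g*m - 2) = -5 + (-2 - 3*g*m) = -7 - 3*g*m)
((-5 + 18)*(-9))*l(1, -2) = ((-5 + 18)*(-9))*(-7 - 3*(-2)*1) = (13*(-9))*(-7 + 6) = -117*(-1) = 117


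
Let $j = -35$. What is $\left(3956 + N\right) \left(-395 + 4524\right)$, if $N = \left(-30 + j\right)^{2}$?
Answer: $33779349$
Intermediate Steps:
$N = 4225$ ($N = \left(-30 - 35\right)^{2} = \left(-65\right)^{2} = 4225$)
$\left(3956 + N\right) \left(-395 + 4524\right) = \left(3956 + 4225\right) \left(-395 + 4524\right) = 8181 \cdot 4129 = 33779349$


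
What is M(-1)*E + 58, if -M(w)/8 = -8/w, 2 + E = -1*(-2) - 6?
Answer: 442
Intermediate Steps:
E = -6 (E = -2 + (-1*(-2) - 6) = -2 + (2 - 6) = -2 - 4 = -6)
M(w) = 64/w (M(w) = -(-64)/w = 64/w)
M(-1)*E + 58 = (64/(-1))*(-6) + 58 = (64*(-1))*(-6) + 58 = -64*(-6) + 58 = 384 + 58 = 442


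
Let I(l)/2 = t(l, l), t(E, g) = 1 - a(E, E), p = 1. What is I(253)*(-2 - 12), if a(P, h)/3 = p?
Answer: 56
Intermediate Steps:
a(P, h) = 3 (a(P, h) = 3*1 = 3)
t(E, g) = -2 (t(E, g) = 1 - 1*3 = 1 - 3 = -2)
I(l) = -4 (I(l) = 2*(-2) = -4)
I(253)*(-2 - 12) = -4*(-2 - 12) = -4*(-14) = 56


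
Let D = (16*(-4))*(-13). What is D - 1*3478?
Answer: -2646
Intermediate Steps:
D = 832 (D = -64*(-13) = 832)
D - 1*3478 = 832 - 1*3478 = 832 - 3478 = -2646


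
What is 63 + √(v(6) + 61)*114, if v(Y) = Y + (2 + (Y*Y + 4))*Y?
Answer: 63 + 114*√319 ≈ 2099.1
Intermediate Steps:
v(Y) = Y + Y*(6 + Y²) (v(Y) = Y + (2 + (Y² + 4))*Y = Y + (2 + (4 + Y²))*Y = Y + (6 + Y²)*Y = Y + Y*(6 + Y²))
63 + √(v(6) + 61)*114 = 63 + √(6*(7 + 6²) + 61)*114 = 63 + √(6*(7 + 36) + 61)*114 = 63 + √(6*43 + 61)*114 = 63 + √(258 + 61)*114 = 63 + √319*114 = 63 + 114*√319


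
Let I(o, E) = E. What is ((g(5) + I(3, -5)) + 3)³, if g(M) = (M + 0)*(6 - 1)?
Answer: 12167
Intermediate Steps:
g(M) = 5*M (g(M) = M*5 = 5*M)
((g(5) + I(3, -5)) + 3)³ = ((5*5 - 5) + 3)³ = ((25 - 5) + 3)³ = (20 + 3)³ = 23³ = 12167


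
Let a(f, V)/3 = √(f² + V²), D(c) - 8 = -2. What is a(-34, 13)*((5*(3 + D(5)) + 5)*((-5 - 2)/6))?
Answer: -875*√53 ≈ -6370.1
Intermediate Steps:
D(c) = 6 (D(c) = 8 - 2 = 6)
a(f, V) = 3*√(V² + f²) (a(f, V) = 3*√(f² + V²) = 3*√(V² + f²))
a(-34, 13)*((5*(3 + D(5)) + 5)*((-5 - 2)/6)) = (3*√(13² + (-34)²))*((5*(3 + 6) + 5)*((-5 - 2)/6)) = (3*√(169 + 1156))*((5*9 + 5)*(-7*⅙)) = (3*√1325)*((45 + 5)*(-7/6)) = (3*(5*√53))*(50*(-7/6)) = (15*√53)*(-175/3) = -875*√53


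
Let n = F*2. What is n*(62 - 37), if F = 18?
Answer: 900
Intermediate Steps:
n = 36 (n = 18*2 = 36)
n*(62 - 37) = 36*(62 - 37) = 36*25 = 900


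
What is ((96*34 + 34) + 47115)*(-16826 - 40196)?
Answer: -2874650086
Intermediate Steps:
((96*34 + 34) + 47115)*(-16826 - 40196) = ((3264 + 34) + 47115)*(-57022) = (3298 + 47115)*(-57022) = 50413*(-57022) = -2874650086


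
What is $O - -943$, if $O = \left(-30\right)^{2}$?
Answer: $1843$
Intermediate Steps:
$O = 900$
$O - -943 = 900 - -943 = 900 + 943 = 1843$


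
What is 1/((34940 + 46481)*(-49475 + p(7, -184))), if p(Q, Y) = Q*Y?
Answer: -1/4133174223 ≈ -2.4194e-10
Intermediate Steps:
1/((34940 + 46481)*(-49475 + p(7, -184))) = 1/((34940 + 46481)*(-49475 + 7*(-184))) = 1/(81421*(-49475 - 1288)) = 1/(81421*(-50763)) = 1/(-4133174223) = -1/4133174223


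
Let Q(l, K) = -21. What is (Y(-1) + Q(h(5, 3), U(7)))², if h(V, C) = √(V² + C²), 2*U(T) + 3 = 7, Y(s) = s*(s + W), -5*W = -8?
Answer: 11664/25 ≈ 466.56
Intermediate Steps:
W = 8/5 (W = -⅕*(-8) = 8/5 ≈ 1.6000)
Y(s) = s*(8/5 + s) (Y(s) = s*(s + 8/5) = s*(8/5 + s))
U(T) = 2 (U(T) = -3/2 + (½)*7 = -3/2 + 7/2 = 2)
h(V, C) = √(C² + V²)
(Y(-1) + Q(h(5, 3), U(7)))² = ((⅕)*(-1)*(8 + 5*(-1)) - 21)² = ((⅕)*(-1)*(8 - 5) - 21)² = ((⅕)*(-1)*3 - 21)² = (-⅗ - 21)² = (-108/5)² = 11664/25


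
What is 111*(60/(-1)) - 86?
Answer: -6746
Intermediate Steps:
111*(60/(-1)) - 86 = 111*(60*(-1)) - 86 = 111*(-60) - 86 = -6660 - 86 = -6746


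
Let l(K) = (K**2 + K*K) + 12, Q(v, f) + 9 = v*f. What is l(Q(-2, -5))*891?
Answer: 12474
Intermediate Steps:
Q(v, f) = -9 + f*v (Q(v, f) = -9 + v*f = -9 + f*v)
l(K) = 12 + 2*K**2 (l(K) = (K**2 + K**2) + 12 = 2*K**2 + 12 = 12 + 2*K**2)
l(Q(-2, -5))*891 = (12 + 2*(-9 - 5*(-2))**2)*891 = (12 + 2*(-9 + 10)**2)*891 = (12 + 2*1**2)*891 = (12 + 2*1)*891 = (12 + 2)*891 = 14*891 = 12474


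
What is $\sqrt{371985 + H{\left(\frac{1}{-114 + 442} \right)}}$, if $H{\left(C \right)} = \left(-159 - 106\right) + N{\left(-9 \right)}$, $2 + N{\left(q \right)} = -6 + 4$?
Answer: $2 \sqrt{92929} \approx 609.69$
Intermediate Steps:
$N{\left(q \right)} = -4$ ($N{\left(q \right)} = -2 + \left(-6 + 4\right) = -2 - 2 = -4$)
$H{\left(C \right)} = -269$ ($H{\left(C \right)} = \left(-159 - 106\right) - 4 = -265 - 4 = -269$)
$\sqrt{371985 + H{\left(\frac{1}{-114 + 442} \right)}} = \sqrt{371985 - 269} = \sqrt{371716} = 2 \sqrt{92929}$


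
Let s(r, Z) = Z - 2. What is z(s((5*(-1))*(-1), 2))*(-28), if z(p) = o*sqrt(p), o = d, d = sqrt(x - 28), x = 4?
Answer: 0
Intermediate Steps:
d = 2*I*sqrt(6) (d = sqrt(4 - 28) = sqrt(-24) = 2*I*sqrt(6) ≈ 4.899*I)
o = 2*I*sqrt(6) ≈ 4.899*I
s(r, Z) = -2 + Z
z(p) = 2*I*sqrt(6)*sqrt(p) (z(p) = (2*I*sqrt(6))*sqrt(p) = 2*I*sqrt(6)*sqrt(p))
z(s((5*(-1))*(-1), 2))*(-28) = (2*I*sqrt(6)*sqrt(-2 + 2))*(-28) = (2*I*sqrt(6)*sqrt(0))*(-28) = (2*I*sqrt(6)*0)*(-28) = 0*(-28) = 0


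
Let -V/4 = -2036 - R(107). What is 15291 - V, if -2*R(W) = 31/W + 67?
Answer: 779129/107 ≈ 7281.6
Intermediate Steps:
R(W) = -67/2 - 31/(2*W) (R(W) = -(31/W + 67)/2 = -(67 + 31/W)/2 = -67/2 - 31/(2*W))
V = 857008/107 (V = -4*(-2036 - (-31 - 67*107)/(2*107)) = -4*(-2036 - (-31 - 7169)/(2*107)) = -4*(-2036 - (-7200)/(2*107)) = -4*(-2036 - 1*(-3600/107)) = -4*(-2036 + 3600/107) = -4*(-214252/107) = 857008/107 ≈ 8009.4)
15291 - V = 15291 - 1*857008/107 = 15291 - 857008/107 = 779129/107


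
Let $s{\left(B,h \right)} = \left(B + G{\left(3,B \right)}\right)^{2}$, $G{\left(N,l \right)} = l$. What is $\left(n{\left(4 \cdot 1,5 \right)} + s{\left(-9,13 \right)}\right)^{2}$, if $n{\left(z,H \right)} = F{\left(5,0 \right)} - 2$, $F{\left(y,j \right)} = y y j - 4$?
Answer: $101124$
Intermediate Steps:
$F{\left(y,j \right)} = -4 + j y^{2}$ ($F{\left(y,j \right)} = y^{2} j - 4 = j y^{2} - 4 = -4 + j y^{2}$)
$s{\left(B,h \right)} = 4 B^{2}$ ($s{\left(B,h \right)} = \left(B + B\right)^{2} = \left(2 B\right)^{2} = 4 B^{2}$)
$n{\left(z,H \right)} = -6$ ($n{\left(z,H \right)} = \left(-4 + 0 \cdot 5^{2}\right) - 2 = \left(-4 + 0 \cdot 25\right) - 2 = \left(-4 + 0\right) - 2 = -4 - 2 = -6$)
$\left(n{\left(4 \cdot 1,5 \right)} + s{\left(-9,13 \right)}\right)^{2} = \left(-6 + 4 \left(-9\right)^{2}\right)^{2} = \left(-6 + 4 \cdot 81\right)^{2} = \left(-6 + 324\right)^{2} = 318^{2} = 101124$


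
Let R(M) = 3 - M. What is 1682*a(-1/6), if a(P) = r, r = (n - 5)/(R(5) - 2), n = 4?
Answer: 841/2 ≈ 420.50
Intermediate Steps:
r = 1/4 (r = (4 - 5)/((3 - 1*5) - 2) = -1/((3 - 5) - 2) = -1/(-2 - 2) = -1/(-4) = -1*(-1/4) = 1/4 ≈ 0.25000)
a(P) = 1/4
1682*a(-1/6) = 1682*(1/4) = 841/2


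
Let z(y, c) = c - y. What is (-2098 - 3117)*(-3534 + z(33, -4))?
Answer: 18622765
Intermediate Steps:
(-2098 - 3117)*(-3534 + z(33, -4)) = (-2098 - 3117)*(-3534 + (-4 - 1*33)) = -5215*(-3534 + (-4 - 33)) = -5215*(-3534 - 37) = -5215*(-3571) = 18622765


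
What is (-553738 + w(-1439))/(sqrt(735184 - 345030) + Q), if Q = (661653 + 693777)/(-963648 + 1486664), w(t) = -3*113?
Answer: 98197899945734940/26680781498184631 - 37891350226878928*sqrt(390154)/26680781498184631 ≈ -883.39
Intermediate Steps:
w(t) = -339
Q = 677715/261508 (Q = 1355430/523016 = 1355430*(1/523016) = 677715/261508 ≈ 2.5916)
(-553738 + w(-1439))/(sqrt(735184 - 345030) + Q) = (-553738 - 339)/(sqrt(735184 - 345030) + 677715/261508) = -554077/(sqrt(390154) + 677715/261508) = -554077/(677715/261508 + sqrt(390154))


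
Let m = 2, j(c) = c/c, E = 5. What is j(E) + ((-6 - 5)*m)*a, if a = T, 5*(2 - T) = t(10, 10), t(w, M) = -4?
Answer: -303/5 ≈ -60.600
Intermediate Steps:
j(c) = 1
T = 14/5 (T = 2 - 1/5*(-4) = 2 + 4/5 = 14/5 ≈ 2.8000)
a = 14/5 ≈ 2.8000
j(E) + ((-6 - 5)*m)*a = 1 + ((-6 - 5)*2)*(14/5) = 1 - 11*2*(14/5) = 1 - 22*14/5 = 1 - 308/5 = -303/5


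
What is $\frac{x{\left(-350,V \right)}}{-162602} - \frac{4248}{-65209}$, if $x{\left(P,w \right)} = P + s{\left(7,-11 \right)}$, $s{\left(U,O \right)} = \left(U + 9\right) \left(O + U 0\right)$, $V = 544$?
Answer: $\frac{362516615}{5301556909} \approx 0.068379$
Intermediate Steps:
$s{\left(U,O \right)} = O \left(9 + U\right)$ ($s{\left(U,O \right)} = \left(9 + U\right) \left(O + 0\right) = \left(9 + U\right) O = O \left(9 + U\right)$)
$x{\left(P,w \right)} = -176 + P$ ($x{\left(P,w \right)} = P - 11 \left(9 + 7\right) = P - 176 = -176 + P$)
$\frac{x{\left(-350,V \right)}}{-162602} - \frac{4248}{-65209} = \frac{-176 - 350}{-162602} - \frac{4248}{-65209} = \left(-526\right) \left(- \frac{1}{162602}\right) - - \frac{4248}{65209} = \frac{263}{81301} + \frac{4248}{65209} = \frac{362516615}{5301556909}$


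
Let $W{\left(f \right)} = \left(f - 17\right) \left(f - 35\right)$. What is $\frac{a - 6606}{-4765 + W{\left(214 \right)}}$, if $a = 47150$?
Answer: $\frac{20272}{15249} \approx 1.3294$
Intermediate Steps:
$W{\left(f \right)} = \left(-35 + f\right) \left(-17 + f\right)$ ($W{\left(f \right)} = \left(-17 + f\right) \left(-35 + f\right) = \left(-35 + f\right) \left(-17 + f\right)$)
$\frac{a - 6606}{-4765 + W{\left(214 \right)}} = \frac{47150 - 6606}{-4765 + \left(595 + 214^{2} - 11128\right)} = \frac{40544}{-4765 + \left(595 + 45796 - 11128\right)} = \frac{40544}{-4765 + 35263} = \frac{40544}{30498} = 40544 \cdot \frac{1}{30498} = \frac{20272}{15249}$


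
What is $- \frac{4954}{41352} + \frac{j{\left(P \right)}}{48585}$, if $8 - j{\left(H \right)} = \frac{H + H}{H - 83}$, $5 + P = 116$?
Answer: $- \frac{93600553}{781311580} \approx -0.1198$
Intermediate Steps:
$P = 111$ ($P = -5 + 116 = 111$)
$j{\left(H \right)} = 8 - \frac{2 H}{-83 + H}$ ($j{\left(H \right)} = 8 - \frac{H + H}{H - 83} = 8 - \frac{2 H}{-83 + H}$)
$- \frac{4954}{41352} + \frac{j{\left(P \right)}}{48585} = - \frac{4954}{41352} + \frac{2 \frac{1}{-83 + 111} \left(-332 + 3 \cdot 111\right)}{48585} = \left(-4954\right) \frac{1}{41352} + \frac{2 \left(-332 + 333\right)}{28} \cdot \frac{1}{48585} = - \frac{2477}{20676} + 2 \cdot \frac{1}{28} \cdot 1 \cdot \frac{1}{48585} = - \frac{2477}{20676} + \frac{1}{14} \cdot \frac{1}{48585} = - \frac{2477}{20676} + \frac{1}{680190} = - \frac{93600553}{781311580}$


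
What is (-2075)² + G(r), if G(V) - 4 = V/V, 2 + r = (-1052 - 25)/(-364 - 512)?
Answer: 4305630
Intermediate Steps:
r = -225/292 (r = -2 + (-1052 - 25)/(-364 - 512) = -2 - 1077/(-876) = -2 - 1077*(-1/876) = -2 + 359/292 = -225/292 ≈ -0.77055)
G(V) = 5 (G(V) = 4 + V/V = 4 + 1 = 5)
(-2075)² + G(r) = (-2075)² + 5 = 4305625 + 5 = 4305630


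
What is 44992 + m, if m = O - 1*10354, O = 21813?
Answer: 56451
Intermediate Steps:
m = 11459 (m = 21813 - 1*10354 = 21813 - 10354 = 11459)
44992 + m = 44992 + 11459 = 56451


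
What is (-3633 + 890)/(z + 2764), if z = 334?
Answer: -2743/3098 ≈ -0.88541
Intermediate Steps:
(-3633 + 890)/(z + 2764) = (-3633 + 890)/(334 + 2764) = -2743/3098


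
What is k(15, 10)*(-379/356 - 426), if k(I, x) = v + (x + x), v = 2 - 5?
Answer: -2584595/356 ≈ -7260.1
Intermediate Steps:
v = -3
k(I, x) = -3 + 2*x (k(I, x) = -3 + (x + x) = -3 + 2*x)
k(15, 10)*(-379/356 - 426) = (-3 + 2*10)*(-379/356 - 426) = (-3 + 20)*(-379*1/356 - 426) = 17*(-379/356 - 426) = 17*(-152035/356) = -2584595/356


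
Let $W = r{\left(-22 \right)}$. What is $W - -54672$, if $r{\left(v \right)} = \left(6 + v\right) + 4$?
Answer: $54660$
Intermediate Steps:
$r{\left(v \right)} = 10 + v$
$W = -12$ ($W = 10 - 22 = -12$)
$W - -54672 = -12 - -54672 = -12 + 54672 = 54660$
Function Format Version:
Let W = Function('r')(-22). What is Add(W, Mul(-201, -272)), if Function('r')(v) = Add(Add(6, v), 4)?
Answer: 54660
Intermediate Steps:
Function('r')(v) = Add(10, v)
W = -12 (W = Add(10, -22) = -12)
Add(W, Mul(-201, -272)) = Add(-12, Mul(-201, -272)) = Add(-12, 54672) = 54660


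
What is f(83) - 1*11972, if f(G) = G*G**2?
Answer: 559815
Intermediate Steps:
f(G) = G**3
f(83) - 1*11972 = 83**3 - 1*11972 = 571787 - 11972 = 559815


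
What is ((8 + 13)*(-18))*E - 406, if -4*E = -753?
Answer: -143129/2 ≈ -71565.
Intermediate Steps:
E = 753/4 (E = -¼*(-753) = 753/4 ≈ 188.25)
((8 + 13)*(-18))*E - 406 = ((8 + 13)*(-18))*(753/4) - 406 = (21*(-18))*(753/4) - 406 = -378*753/4 - 406 = -142317/2 - 406 = -143129/2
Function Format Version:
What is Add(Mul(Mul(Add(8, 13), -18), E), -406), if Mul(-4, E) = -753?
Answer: Rational(-143129, 2) ≈ -71565.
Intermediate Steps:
E = Rational(753, 4) (E = Mul(Rational(-1, 4), -753) = Rational(753, 4) ≈ 188.25)
Add(Mul(Mul(Add(8, 13), -18), E), -406) = Add(Mul(Mul(Add(8, 13), -18), Rational(753, 4)), -406) = Add(Mul(Mul(21, -18), Rational(753, 4)), -406) = Add(Mul(-378, Rational(753, 4)), -406) = Add(Rational(-142317, 2), -406) = Rational(-143129, 2)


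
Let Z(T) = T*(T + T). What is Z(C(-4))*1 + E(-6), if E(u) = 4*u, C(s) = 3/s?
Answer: -183/8 ≈ -22.875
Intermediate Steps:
Z(T) = 2*T**2 (Z(T) = T*(2*T) = 2*T**2)
Z(C(-4))*1 + E(-6) = (2*(3/(-4))**2)*1 + 4*(-6) = (2*(3*(-1/4))**2)*1 - 24 = (2*(-3/4)**2)*1 - 24 = (2*(9/16))*1 - 24 = (9/8)*1 - 24 = 9/8 - 24 = -183/8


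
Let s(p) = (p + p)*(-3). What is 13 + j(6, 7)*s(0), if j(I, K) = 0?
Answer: 13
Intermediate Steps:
s(p) = -6*p (s(p) = (2*p)*(-3) = -6*p)
13 + j(6, 7)*s(0) = 13 + 0*(-6*0) = 13 + 0*0 = 13 + 0 = 13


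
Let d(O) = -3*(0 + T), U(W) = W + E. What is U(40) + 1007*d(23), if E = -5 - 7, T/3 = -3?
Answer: 27217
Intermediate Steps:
T = -9 (T = 3*(-3) = -9)
E = -12
U(W) = -12 + W (U(W) = W - 12 = -12 + W)
d(O) = 27 (d(O) = -3*(0 - 9) = -3*(-9) = 27)
U(40) + 1007*d(23) = (-12 + 40) + 1007*27 = 28 + 27189 = 27217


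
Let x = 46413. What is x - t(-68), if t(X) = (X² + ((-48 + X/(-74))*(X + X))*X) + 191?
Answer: 17649142/37 ≈ 4.7700e+5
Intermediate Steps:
t(X) = 191 + X² + 2*X²*(-48 - X/74) (t(X) = (X² + ((-48 + X*(-1/74))*(2*X))*X) + 191 = (X² + ((-48 - X/74)*(2*X))*X) + 191 = (X² + (2*X*(-48 - X/74))*X) + 191 = (X² + 2*X²*(-48 - X/74)) + 191 = 191 + X² + 2*X²*(-48 - X/74))
x - t(-68) = 46413 - (191 - 95*(-68)² - 1/37*(-68)³) = 46413 - (191 - 95*4624 - 1/37*(-314432)) = 46413 - (191 - 439280 + 314432/37) = 46413 - 1*(-15931861/37) = 46413 + 15931861/37 = 17649142/37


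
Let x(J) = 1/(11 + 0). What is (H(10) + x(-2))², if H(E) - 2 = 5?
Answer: 6084/121 ≈ 50.281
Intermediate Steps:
H(E) = 7 (H(E) = 2 + 5 = 7)
x(J) = 1/11
(H(10) + x(-2))² = (7 + 1/11)² = (78/11)² = 6084/121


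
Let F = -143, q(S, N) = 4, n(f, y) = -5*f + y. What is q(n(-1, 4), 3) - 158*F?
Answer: 22598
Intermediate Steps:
n(f, y) = y - 5*f
q(n(-1, 4), 3) - 158*F = 4 - 158*(-143) = 4 + 22594 = 22598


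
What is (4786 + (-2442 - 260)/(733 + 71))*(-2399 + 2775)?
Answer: 361452748/201 ≈ 1.7983e+6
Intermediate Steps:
(4786 + (-2442 - 260)/(733 + 71))*(-2399 + 2775) = (4786 - 2702/804)*376 = (4786 - 2702*1/804)*376 = (4786 - 1351/402)*376 = (1922621/402)*376 = 361452748/201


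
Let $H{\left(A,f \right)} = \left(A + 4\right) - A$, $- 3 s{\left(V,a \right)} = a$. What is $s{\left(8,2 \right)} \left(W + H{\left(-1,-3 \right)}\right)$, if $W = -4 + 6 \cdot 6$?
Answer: $-24$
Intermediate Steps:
$s{\left(V,a \right)} = - \frac{a}{3}$
$H{\left(A,f \right)} = 4$ ($H{\left(A,f \right)} = \left(4 + A\right) - A = 4$)
$W = 32$ ($W = -4 + 36 = 32$)
$s{\left(8,2 \right)} \left(W + H{\left(-1,-3 \right)}\right) = \left(- \frac{1}{3}\right) 2 \left(32 + 4\right) = \left(- \frac{2}{3}\right) 36 = -24$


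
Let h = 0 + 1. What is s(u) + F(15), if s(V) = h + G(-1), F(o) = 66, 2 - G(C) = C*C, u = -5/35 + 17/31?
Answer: 68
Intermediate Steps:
u = 88/217 (u = -5*1/35 + 17*(1/31) = -⅐ + 17/31 = 88/217 ≈ 0.40553)
G(C) = 2 - C² (G(C) = 2 - C*C = 2 - C²)
h = 1
s(V) = 2 (s(V) = 1 + (2 - 1*(-1)²) = 1 + (2 - 1*1) = 1 + (2 - 1) = 1 + 1 = 2)
s(u) + F(15) = 2 + 66 = 68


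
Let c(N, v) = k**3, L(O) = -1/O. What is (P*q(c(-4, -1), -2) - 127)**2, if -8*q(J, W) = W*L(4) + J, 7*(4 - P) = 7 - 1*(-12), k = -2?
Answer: 198499921/12544 ≈ 15824.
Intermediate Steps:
c(N, v) = -8 (c(N, v) = (-2)**3 = -8)
P = 9/7 (P = 4 - (7 - 1*(-12))/7 = 4 - (7 + 12)/7 = 4 - 1/7*19 = 4 - 19/7 = 9/7 ≈ 1.2857)
q(J, W) = -J/8 + W/32 (q(J, W) = -(W*(-1/4) + J)/8 = -(-W/4 + J)/8 = -(J - W/4)/8 = -J/8 + W/32)
(P*q(c(-4, -1), -2) - 127)**2 = (9*(-1/8*(-8) + (1/32)*(-2))/7 - 127)**2 = (9*(1 - 1/16)/7 - 127)**2 = ((9/7)*(15/16) - 127)**2 = (135/112 - 127)**2 = (-14089/112)**2 = 198499921/12544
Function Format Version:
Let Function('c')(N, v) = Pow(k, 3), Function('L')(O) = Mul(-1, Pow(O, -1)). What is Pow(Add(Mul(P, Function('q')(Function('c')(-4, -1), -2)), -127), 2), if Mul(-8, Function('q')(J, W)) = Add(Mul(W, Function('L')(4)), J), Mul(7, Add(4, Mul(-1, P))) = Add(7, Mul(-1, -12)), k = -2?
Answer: Rational(198499921, 12544) ≈ 15824.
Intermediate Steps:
Function('c')(N, v) = -8 (Function('c')(N, v) = Pow(-2, 3) = -8)
P = Rational(9, 7) (P = Add(4, Mul(Rational(-1, 7), Add(7, Mul(-1, -12)))) = Add(4, Mul(Rational(-1, 7), Add(7, 12))) = Add(4, Mul(Rational(-1, 7), 19)) = Add(4, Rational(-19, 7)) = Rational(9, 7) ≈ 1.2857)
Function('q')(J, W) = Add(Mul(Rational(-1, 8), J), Mul(Rational(1, 32), W)) (Function('q')(J, W) = Mul(Rational(-1, 8), Add(Mul(W, Mul(-1, Pow(4, -1))), J)) = Mul(Rational(-1, 8), Add(Mul(W, Mul(-1, Rational(1, 4))), J)) = Mul(Rational(-1, 8), Add(Mul(W, Rational(-1, 4)), J)) = Mul(Rational(-1, 8), Add(Mul(Rational(-1, 4), W), J)) = Mul(Rational(-1, 8), Add(J, Mul(Rational(-1, 4), W))) = Add(Mul(Rational(-1, 8), J), Mul(Rational(1, 32), W)))
Pow(Add(Mul(P, Function('q')(Function('c')(-4, -1), -2)), -127), 2) = Pow(Add(Mul(Rational(9, 7), Add(Mul(Rational(-1, 8), -8), Mul(Rational(1, 32), -2))), -127), 2) = Pow(Add(Mul(Rational(9, 7), Add(1, Rational(-1, 16))), -127), 2) = Pow(Add(Mul(Rational(9, 7), Rational(15, 16)), -127), 2) = Pow(Add(Rational(135, 112), -127), 2) = Pow(Rational(-14089, 112), 2) = Rational(198499921, 12544)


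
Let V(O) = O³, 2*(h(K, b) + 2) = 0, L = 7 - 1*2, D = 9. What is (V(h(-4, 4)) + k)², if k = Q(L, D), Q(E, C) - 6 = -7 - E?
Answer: 196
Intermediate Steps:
L = 5 (L = 7 - 2 = 5)
h(K, b) = -2 (h(K, b) = -2 + (½)*0 = -2 + 0 = -2)
Q(E, C) = -1 - E (Q(E, C) = 6 + (-7 - E) = -1 - E)
k = -6 (k = -1 - 1*5 = -1 - 5 = -6)
(V(h(-4, 4)) + k)² = ((-2)³ - 6)² = (-8 - 6)² = (-14)² = 196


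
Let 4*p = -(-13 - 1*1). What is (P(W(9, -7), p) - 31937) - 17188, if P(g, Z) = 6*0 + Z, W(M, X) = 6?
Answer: -98243/2 ≈ -49122.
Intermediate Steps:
p = 7/2 (p = (-(-13 - 1*1))/4 = (-(-13 - 1))/4 = (-1*(-14))/4 = (1/4)*14 = 7/2 ≈ 3.5000)
P(g, Z) = Z (P(g, Z) = 0 + Z = Z)
(P(W(9, -7), p) - 31937) - 17188 = (7/2 - 31937) - 17188 = -63867/2 - 17188 = -98243/2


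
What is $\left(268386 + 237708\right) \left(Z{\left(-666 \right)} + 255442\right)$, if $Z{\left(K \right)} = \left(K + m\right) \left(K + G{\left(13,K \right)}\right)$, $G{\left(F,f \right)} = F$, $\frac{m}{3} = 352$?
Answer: $390704568$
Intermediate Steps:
$m = 1056$ ($m = 3 \cdot 352 = 1056$)
$Z{\left(K \right)} = \left(13 + K\right) \left(1056 + K\right)$ ($Z{\left(K \right)} = \left(K + 1056\right) \left(K + 13\right) = \left(1056 + K\right) \left(13 + K\right) = \left(13 + K\right) \left(1056 + K\right)$)
$\left(268386 + 237708\right) \left(Z{\left(-666 \right)} + 255442\right) = \left(268386 + 237708\right) \left(\left(13728 + \left(-666\right)^{2} + 1069 \left(-666\right)\right) + 255442\right) = 506094 \left(\left(13728 + 443556 - 711954\right) + 255442\right) = 506094 \left(-254670 + 255442\right) = 506094 \cdot 772 = 390704568$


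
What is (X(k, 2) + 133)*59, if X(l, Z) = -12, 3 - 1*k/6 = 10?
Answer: 7139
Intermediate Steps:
k = -42 (k = 18 - 6*10 = 18 - 60 = -42)
(X(k, 2) + 133)*59 = (-12 + 133)*59 = 121*59 = 7139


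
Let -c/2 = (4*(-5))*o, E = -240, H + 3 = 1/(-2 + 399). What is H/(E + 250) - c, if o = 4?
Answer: -63639/397 ≈ -160.30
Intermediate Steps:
H = -1190/397 (H = -3 + 1/(-2 + 399) = -3 + 1/397 = -1190/397 ≈ -2.9975)
c = 160 (c = -2*4*(-5)*4 = -(-40)*4 = -2*(-80) = 160)
H/(E + 250) - c = -1190/(397*(-240 + 250)) - 1*160 = -1190/397/10 - 160 = -1190/397*⅒ - 160 = -119/397 - 160 = -63639/397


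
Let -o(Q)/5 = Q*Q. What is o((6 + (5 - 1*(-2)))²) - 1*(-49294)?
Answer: -93511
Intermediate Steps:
o(Q) = -5*Q² (o(Q) = -5*Q*Q = -5*Q²)
o((6 + (5 - 1*(-2)))²) - 1*(-49294) = -5*(6 + (5 - 1*(-2)))⁴ - 1*(-49294) = -5*(6 + (5 + 2))⁴ + 49294 = -5*(6 + 7)⁴ + 49294 = -5*(13²)² + 49294 = -5*169² + 49294 = -5*28561 + 49294 = -142805 + 49294 = -93511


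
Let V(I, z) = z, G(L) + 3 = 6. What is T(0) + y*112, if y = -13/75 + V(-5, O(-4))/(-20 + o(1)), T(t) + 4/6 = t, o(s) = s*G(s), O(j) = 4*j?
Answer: 36266/425 ≈ 85.332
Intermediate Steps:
G(L) = 3 (G(L) = -3 + 6 = 3)
o(s) = 3*s (o(s) = s*3 = 3*s)
T(t) = -⅔ + t
y = 979/1275 (y = -13/75 + (4*(-4))/(-20 + 3*1) = -13*1/75 - 16/(-20 + 3) = -13/75 - 16/(-17) = -13/75 - 16*(-1/17) = -13/75 + 16/17 = 979/1275 ≈ 0.76784)
T(0) + y*112 = (-⅔ + 0) + (979/1275)*112 = -⅔ + 109648/1275 = 36266/425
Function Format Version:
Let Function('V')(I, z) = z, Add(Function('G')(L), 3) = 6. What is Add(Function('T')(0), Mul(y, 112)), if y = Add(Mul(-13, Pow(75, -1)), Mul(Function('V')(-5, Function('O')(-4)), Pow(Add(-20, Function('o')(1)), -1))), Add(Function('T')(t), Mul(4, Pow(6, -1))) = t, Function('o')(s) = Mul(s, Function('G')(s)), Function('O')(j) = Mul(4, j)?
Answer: Rational(36266, 425) ≈ 85.332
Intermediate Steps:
Function('G')(L) = 3 (Function('G')(L) = Add(-3, 6) = 3)
Function('o')(s) = Mul(3, s) (Function('o')(s) = Mul(s, 3) = Mul(3, s))
Function('T')(t) = Add(Rational(-2, 3), t)
y = Rational(979, 1275) (y = Add(Mul(-13, Pow(75, -1)), Mul(Mul(4, -4), Pow(Add(-20, Mul(3, 1)), -1))) = Add(Mul(-13, Rational(1, 75)), Mul(-16, Pow(Add(-20, 3), -1))) = Add(Rational(-13, 75), Mul(-16, Pow(-17, -1))) = Add(Rational(-13, 75), Mul(-16, Rational(-1, 17))) = Add(Rational(-13, 75), Rational(16, 17)) = Rational(979, 1275) ≈ 0.76784)
Add(Function('T')(0), Mul(y, 112)) = Add(Add(Rational(-2, 3), 0), Mul(Rational(979, 1275), 112)) = Add(Rational(-2, 3), Rational(109648, 1275)) = Rational(36266, 425)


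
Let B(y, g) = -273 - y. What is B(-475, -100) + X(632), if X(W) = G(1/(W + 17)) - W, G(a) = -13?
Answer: -443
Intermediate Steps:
X(W) = -13 - W
B(-475, -100) + X(632) = (-273 - 1*(-475)) + (-13 - 1*632) = (-273 + 475) + (-13 - 632) = 202 - 645 = -443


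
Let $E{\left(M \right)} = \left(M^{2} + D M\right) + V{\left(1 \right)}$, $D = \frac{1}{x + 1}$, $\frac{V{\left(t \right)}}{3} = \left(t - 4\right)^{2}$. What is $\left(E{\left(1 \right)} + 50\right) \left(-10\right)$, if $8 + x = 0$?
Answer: $- \frac{5450}{7} \approx -778.57$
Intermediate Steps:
$x = -8$ ($x = -8 + 0 = -8$)
$V{\left(t \right)} = 3 \left(-4 + t\right)^{2}$ ($V{\left(t \right)} = 3 \left(t - 4\right)^{2} = 3 \left(-4 + t\right)^{2}$)
$D = - \frac{1}{7}$ ($D = \frac{1}{-8 + 1} = \frac{1}{-7} = - \frac{1}{7} \approx -0.14286$)
$E{\left(M \right)} = 27 + M^{2} - \frac{M}{7}$ ($E{\left(M \right)} = \left(M^{2} - \frac{M}{7}\right) + 3 \left(-4 + 1\right)^{2} = \left(M^{2} - \frac{M}{7}\right) + 3 \left(-3\right)^{2} = \left(M^{2} - \frac{M}{7}\right) + 3 \cdot 9 = \left(M^{2} - \frac{M}{7}\right) + 27 = 27 + M^{2} - \frac{M}{7}$)
$\left(E{\left(1 \right)} + 50\right) \left(-10\right) = \left(\left(27 + 1^{2} - \frac{1}{7}\right) + 50\right) \left(-10\right) = \left(\left(27 + 1 - \frac{1}{7}\right) + 50\right) \left(-10\right) = \left(\frac{195}{7} + 50\right) \left(-10\right) = \frac{545}{7} \left(-10\right) = - \frac{5450}{7}$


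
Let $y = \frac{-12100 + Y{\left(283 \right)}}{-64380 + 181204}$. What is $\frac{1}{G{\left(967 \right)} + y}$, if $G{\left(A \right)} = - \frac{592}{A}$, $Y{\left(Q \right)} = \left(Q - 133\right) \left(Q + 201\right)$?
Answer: $- \frac{28242202}{2664077} \approx -10.601$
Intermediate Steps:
$Y{\left(Q \right)} = \left(-133 + Q\right) \left(201 + Q\right)$
$y = \frac{15125}{29206}$ ($y = \frac{-12100 + \left(-26733 + 283^{2} + 68 \cdot 283\right)}{-64380 + 181204} = \frac{-12100 + \left(-26733 + 80089 + 19244\right)}{116824} = \left(-12100 + 72600\right) \frac{1}{116824} = 60500 \cdot \frac{1}{116824} = \frac{15125}{29206} \approx 0.51787$)
$\frac{1}{G{\left(967 \right)} + y} = \frac{1}{- \frac{592}{967} + \frac{15125}{29206}} = \frac{1}{- \frac{2664077}{28242202}} = - \frac{28242202}{2664077}$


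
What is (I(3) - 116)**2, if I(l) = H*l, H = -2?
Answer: 14884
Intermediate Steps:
I(l) = -2*l
(I(3) - 116)**2 = (-2*3 - 116)**2 = (-6 - 116)**2 = (-122)**2 = 14884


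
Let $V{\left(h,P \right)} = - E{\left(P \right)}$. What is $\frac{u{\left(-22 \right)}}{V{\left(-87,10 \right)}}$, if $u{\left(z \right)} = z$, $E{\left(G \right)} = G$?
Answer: $\frac{11}{5} \approx 2.2$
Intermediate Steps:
$V{\left(h,P \right)} = - P$
$\frac{u{\left(-22 \right)}}{V{\left(-87,10 \right)}} = - \frac{22}{\left(-1\right) 10} = - \frac{22}{-10} = \left(-22\right) \left(- \frac{1}{10}\right) = \frac{11}{5}$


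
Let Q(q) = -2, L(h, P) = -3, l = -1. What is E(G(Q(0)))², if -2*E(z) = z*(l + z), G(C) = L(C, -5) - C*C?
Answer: 784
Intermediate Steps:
G(C) = -3 - C² (G(C) = -3 - C*C = -3 - C²)
E(z) = -z*(-1 + z)/2
E(G(Q(0)))² = ((-3 - 1*(-2)²)*(1 - (-3 - 1*(-2)²))/2)² = ((-3 - 1*4)*(1 - (-3 - 1*4))/2)² = ((-3 - 4)*(1 - (-3 - 4))/2)² = ((½)*(-7)*(1 - 1*(-7)))² = ((½)*(-7)*(1 + 7))² = ((½)*(-7)*8)² = (-28)² = 784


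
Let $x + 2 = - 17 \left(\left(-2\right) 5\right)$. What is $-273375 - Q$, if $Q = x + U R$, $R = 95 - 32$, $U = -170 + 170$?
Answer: $-273543$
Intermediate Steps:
$U = 0$
$R = 63$ ($R = 95 - 32 = 63$)
$x = 168$ ($x = -2 - 17 \left(\left(-2\right) 5\right) = -2 - -170 = -2 + 170 = 168$)
$Q = 168$ ($Q = 168 + 0 \cdot 63 = 168 + 0 = 168$)
$-273375 - Q = -273375 - 168 = -273543$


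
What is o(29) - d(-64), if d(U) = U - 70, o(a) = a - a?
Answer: 134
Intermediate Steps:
o(a) = 0
d(U) = -70 + U
o(29) - d(-64) = 0 - (-70 - 64) = 0 - 1*(-134) = 0 + 134 = 134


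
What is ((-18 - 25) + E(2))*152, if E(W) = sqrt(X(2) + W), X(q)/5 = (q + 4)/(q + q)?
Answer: -6536 + 76*sqrt(38) ≈ -6067.5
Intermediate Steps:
X(q) = 5*(4 + q)/(2*q) (X(q) = 5*((q + 4)/(q + q)) = 5*((4 + q)/((2*q))) = 5*((4 + q)*(1/(2*q))) = 5*((4 + q)/(2*q)) = 5*(4 + q)/(2*q))
E(W) = sqrt(15/2 + W) (E(W) = sqrt((5/2 + 10/2) + W) = sqrt((5/2 + 10*(1/2)) + W) = sqrt((5/2 + 5) + W) = sqrt(15/2 + W))
((-18 - 25) + E(2))*152 = ((-18 - 25) + sqrt(30 + 4*2)/2)*152 = (-43 + sqrt(30 + 8)/2)*152 = (-43 + sqrt(38)/2)*152 = -6536 + 76*sqrt(38)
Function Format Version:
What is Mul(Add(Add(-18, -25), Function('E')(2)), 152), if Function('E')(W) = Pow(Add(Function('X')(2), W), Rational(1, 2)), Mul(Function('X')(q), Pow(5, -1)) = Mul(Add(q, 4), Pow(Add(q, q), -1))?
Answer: Add(-6536, Mul(76, Pow(38, Rational(1, 2)))) ≈ -6067.5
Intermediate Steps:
Function('X')(q) = Mul(Rational(5, 2), Pow(q, -1), Add(4, q)) (Function('X')(q) = Mul(5, Mul(Add(q, 4), Pow(Add(q, q), -1))) = Mul(5, Mul(Add(4, q), Pow(Mul(2, q), -1))) = Mul(5, Mul(Add(4, q), Mul(Rational(1, 2), Pow(q, -1)))) = Mul(5, Mul(Rational(1, 2), Pow(q, -1), Add(4, q))) = Mul(Rational(5, 2), Pow(q, -1), Add(4, q)))
Function('E')(W) = Pow(Add(Rational(15, 2), W), Rational(1, 2)) (Function('E')(W) = Pow(Add(Add(Rational(5, 2), Mul(10, Pow(2, -1))), W), Rational(1, 2)) = Pow(Add(Add(Rational(5, 2), Mul(10, Rational(1, 2))), W), Rational(1, 2)) = Pow(Add(Add(Rational(5, 2), 5), W), Rational(1, 2)) = Pow(Add(Rational(15, 2), W), Rational(1, 2)))
Mul(Add(Add(-18, -25), Function('E')(2)), 152) = Mul(Add(Add(-18, -25), Mul(Rational(1, 2), Pow(Add(30, Mul(4, 2)), Rational(1, 2)))), 152) = Mul(Add(-43, Mul(Rational(1, 2), Pow(Add(30, 8), Rational(1, 2)))), 152) = Mul(Add(-43, Mul(Rational(1, 2), Pow(38, Rational(1, 2)))), 152) = Add(-6536, Mul(76, Pow(38, Rational(1, 2))))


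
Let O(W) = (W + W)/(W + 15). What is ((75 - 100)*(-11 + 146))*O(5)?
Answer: -3375/2 ≈ -1687.5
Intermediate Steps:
O(W) = 2*W/(15 + W) (O(W) = (2*W)/(15 + W) = 2*W/(15 + W))
((75 - 100)*(-11 + 146))*O(5) = ((75 - 100)*(-11 + 146))*(2*5/(15 + 5)) = (-25*135)*(2*5/20) = -6750*5/20 = -3375*½ = -3375/2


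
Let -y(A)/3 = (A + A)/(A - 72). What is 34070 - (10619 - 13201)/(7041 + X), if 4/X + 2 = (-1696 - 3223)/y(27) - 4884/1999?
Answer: 11832609725209052/347299159593 ≈ 34070.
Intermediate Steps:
y(A) = -6*A/(-72 + A) (y(A) = -3*(A + A)/(A - 72) = -3*2*A/(-72 + A) = -6*A/(-72 + A))
X = -143928/49325281 (X = 4/(-2 + ((-1696 - 3223)/((-6*27/(-72 + 27))) - 4884/1999)) = 4/(-2 + (-4919/((-6*27/(-45))) - 4884*1/1999)) = 4/(-2 + (-4919/((-6*27*(-1/45))) - 4884/1999)) = 4/(-2 + (-4919/18/5 - 4884/1999)) = 4/(-2 + (-4919*5/18 - 4884/1999)) = 4/(-2 + (-24595/18 - 4884/1999)) = 4/(-2 - 49253317/35982) = 4/(-49325281/35982) = 4*(-35982/49325281) = -143928/49325281 ≈ -0.0029179)
34070 - (10619 - 13201)/(7041 + X) = 34070 - (10619 - 13201)/(7041 - 143928/49325281) = 34070 - (-2582)/347299159593/49325281 = 34070 - (-2582)*49325281/347299159593 = 34070 - 1*(-127357875542/347299159593) = 34070 + 127357875542/347299159593 = 11832609725209052/347299159593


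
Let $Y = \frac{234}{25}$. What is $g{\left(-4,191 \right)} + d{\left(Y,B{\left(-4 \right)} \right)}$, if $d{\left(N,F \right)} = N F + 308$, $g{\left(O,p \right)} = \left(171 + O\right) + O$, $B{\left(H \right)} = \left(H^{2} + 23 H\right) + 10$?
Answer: $- \frac{3669}{25} \approx -146.76$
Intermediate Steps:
$Y = \frac{234}{25}$ ($Y = 234 \cdot \frac{1}{25} = \frac{234}{25} \approx 9.36$)
$B{\left(H \right)} = 10 + H^{2} + 23 H$
$g{\left(O,p \right)} = 171 + 2 O$
$d{\left(N,F \right)} = 308 + F N$ ($d{\left(N,F \right)} = F N + 308 = 308 + F N$)
$g{\left(-4,191 \right)} + d{\left(Y,B{\left(-4 \right)} \right)} = \left(171 + 2 \left(-4\right)\right) + \left(308 + \left(10 + \left(-4\right)^{2} + 23 \left(-4\right)\right) \frac{234}{25}\right) = \left(171 - 8\right) + \left(308 + \left(10 + 16 - 92\right) \frac{234}{25}\right) = 163 + \left(308 - \frac{15444}{25}\right) = 163 - \frac{7744}{25} = - \frac{3669}{25}$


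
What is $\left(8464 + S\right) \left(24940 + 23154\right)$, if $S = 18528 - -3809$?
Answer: $1481343294$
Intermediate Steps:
$S = 22337$ ($S = 18528 + 3809 = 22337$)
$\left(8464 + S\right) \left(24940 + 23154\right) = \left(8464 + 22337\right) \left(24940 + 23154\right) = 30801 \cdot 48094 = 1481343294$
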